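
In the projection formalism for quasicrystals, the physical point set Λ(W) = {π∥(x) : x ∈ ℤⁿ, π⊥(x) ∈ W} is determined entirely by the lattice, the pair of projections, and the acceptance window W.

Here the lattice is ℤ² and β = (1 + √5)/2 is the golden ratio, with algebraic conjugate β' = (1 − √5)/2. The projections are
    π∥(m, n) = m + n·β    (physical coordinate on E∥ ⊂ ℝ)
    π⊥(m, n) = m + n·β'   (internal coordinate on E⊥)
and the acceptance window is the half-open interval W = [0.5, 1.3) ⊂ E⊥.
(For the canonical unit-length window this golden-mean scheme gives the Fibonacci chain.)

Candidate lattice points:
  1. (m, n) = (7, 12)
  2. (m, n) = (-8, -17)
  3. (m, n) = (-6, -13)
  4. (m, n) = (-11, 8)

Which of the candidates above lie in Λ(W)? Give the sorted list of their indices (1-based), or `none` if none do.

Numerically β ≈ 1.6180 and β' = −1/β ≈ -0.6180.
[1] lift (7,12): star map gives -0.4164; window check 0.5 ≤ -0.4164 < 1.3 is false → out
[2] lift (-8,-17): star map gives 2.5066; window check 0.5 ≤ 2.5066 < 1.3 is false → out
[3] lift (-6,-13): star map gives 2.0344; window check 0.5 ≤ 2.0344 < 1.3 is false → out
[4] lift (-11,8): star map gives -15.9443; window check 0.5 ≤ -15.9443 < 1.3 is false → out

none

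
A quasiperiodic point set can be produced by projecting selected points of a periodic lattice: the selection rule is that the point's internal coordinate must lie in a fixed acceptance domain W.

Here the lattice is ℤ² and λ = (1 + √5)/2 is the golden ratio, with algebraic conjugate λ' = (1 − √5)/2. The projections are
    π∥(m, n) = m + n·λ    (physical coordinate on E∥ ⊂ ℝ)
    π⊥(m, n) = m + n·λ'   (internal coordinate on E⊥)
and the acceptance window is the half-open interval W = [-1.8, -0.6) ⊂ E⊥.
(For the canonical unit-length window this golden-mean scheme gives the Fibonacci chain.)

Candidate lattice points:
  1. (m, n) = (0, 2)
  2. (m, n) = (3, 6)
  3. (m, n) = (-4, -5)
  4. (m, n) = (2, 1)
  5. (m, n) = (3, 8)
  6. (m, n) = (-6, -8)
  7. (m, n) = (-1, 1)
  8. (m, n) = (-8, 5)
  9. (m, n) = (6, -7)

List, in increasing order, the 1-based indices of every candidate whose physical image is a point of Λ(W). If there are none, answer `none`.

Numerically λ ≈ 1.618034 and λ' = −1/λ ≈ -0.618034.
#1 (0,2): internal coord 0 + (2)·λ' = -1.236068; -1.236068 ∈ [-1.8, -0.6) → IN Λ
#2 (3,6): internal coord 3 + (6)·λ' = -0.708204; -0.708204 ∈ [-1.8, -0.6) → IN Λ
#3 (-4,-5): internal coord -4 + (-5)·λ' = -0.909830; -0.909830 ∈ [-1.8, -0.6) → IN Λ
#4 (2,1): internal coord 2 + (1)·λ' = +1.381966; +1.381966 ∉ [-1.8, -0.6) → out
#5 (3,8): internal coord 3 + (8)·λ' = -1.944272; -1.944272 ∉ [-1.8, -0.6) → out
#6 (-6,-8): internal coord -6 + (-8)·λ' = -1.055728; -1.055728 ∈ [-1.8, -0.6) → IN Λ
#7 (-1,1): internal coord -1 + (1)·λ' = -1.618034; -1.618034 ∈ [-1.8, -0.6) → IN Λ
#8 (-8,5): internal coord -8 + (5)·λ' = -11.090170; -11.090170 ∉ [-1.8, -0.6) → out
#9 (6,-7): internal coord 6 + (-7)·λ' = +10.326238; +10.326238 ∉ [-1.8, -0.6) → out

1, 2, 3, 6, 7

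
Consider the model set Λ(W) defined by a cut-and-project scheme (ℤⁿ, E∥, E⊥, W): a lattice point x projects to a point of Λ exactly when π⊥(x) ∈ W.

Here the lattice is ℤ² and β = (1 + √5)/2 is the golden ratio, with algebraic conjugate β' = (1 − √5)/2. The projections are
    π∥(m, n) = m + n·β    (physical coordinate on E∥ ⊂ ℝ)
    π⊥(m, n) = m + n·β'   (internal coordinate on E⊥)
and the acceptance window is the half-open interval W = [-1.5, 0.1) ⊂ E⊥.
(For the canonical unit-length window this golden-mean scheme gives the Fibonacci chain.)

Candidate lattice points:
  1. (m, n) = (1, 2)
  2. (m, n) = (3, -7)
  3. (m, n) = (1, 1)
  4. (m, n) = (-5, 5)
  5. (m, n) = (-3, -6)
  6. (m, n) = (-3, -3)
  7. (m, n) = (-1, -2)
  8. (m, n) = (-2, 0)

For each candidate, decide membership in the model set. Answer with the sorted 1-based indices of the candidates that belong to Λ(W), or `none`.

Compute β' = (1−√5)/2 = -0.618034, so π⊥(m,n) = m -0.618034·n.
#1 (1,2): internal coord 1 + (2)·β' = -0.236068; -0.236068 ∈ [-1.5, 0.1) → IN Λ
#2 (3,-7): internal coord 3 + (-7)·β' = +7.326238; +7.326238 ∉ [-1.5, 0.1) → out
#3 (1,1): internal coord 1 + (1)·β' = +0.381966; +0.381966 ∉ [-1.5, 0.1) → out
#4 (-5,5): internal coord -5 + (5)·β' = -8.090170; -8.090170 ∉ [-1.5, 0.1) → out
#5 (-3,-6): internal coord -3 + (-6)·β' = +0.708204; +0.708204 ∉ [-1.5, 0.1) → out
#6 (-3,-3): internal coord -3 + (-3)·β' = -1.145898; -1.145898 ∈ [-1.5, 0.1) → IN Λ
#7 (-1,-2): internal coord -1 + (-2)·β' = +0.236068; +0.236068 ∉ [-1.5, 0.1) → out
#8 (-2,0): internal coord -2 + (0)·β' = -2.000000; -2.000000 ∉ [-1.5, 0.1) → out

1, 6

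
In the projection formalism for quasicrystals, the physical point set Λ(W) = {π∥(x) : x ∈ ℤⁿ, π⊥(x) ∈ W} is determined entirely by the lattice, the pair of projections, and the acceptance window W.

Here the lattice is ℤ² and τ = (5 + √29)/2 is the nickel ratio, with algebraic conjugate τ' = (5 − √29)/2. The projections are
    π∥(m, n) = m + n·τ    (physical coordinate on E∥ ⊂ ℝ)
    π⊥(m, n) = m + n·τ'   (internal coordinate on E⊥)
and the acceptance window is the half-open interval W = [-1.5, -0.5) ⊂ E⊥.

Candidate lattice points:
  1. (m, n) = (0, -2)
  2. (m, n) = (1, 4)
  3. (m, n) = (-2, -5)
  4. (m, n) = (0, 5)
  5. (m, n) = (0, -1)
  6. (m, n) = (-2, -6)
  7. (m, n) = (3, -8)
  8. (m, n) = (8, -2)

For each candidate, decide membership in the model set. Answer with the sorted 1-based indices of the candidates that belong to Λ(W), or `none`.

τ' = (5−√29)/2 ≈ -0.19258.
[1] lift (0,-2): star map gives 0.38516; window check -1.5 ≤ 0.38516 < -0.5 is false → out
[2] lift (1,4): star map gives 0.22967; window check -1.5 ≤ 0.22967 < -0.5 is false → out
[3] lift (-2,-5): star map gives -1.03709; window check -1.5 ≤ -1.03709 < -0.5 is true → IN Λ
[4] lift (0,5): star map gives -0.96291; window check -1.5 ≤ -0.96291 < -0.5 is true → IN Λ
[5] lift (0,-1): star map gives 0.19258; window check -1.5 ≤ 0.19258 < -0.5 is false → out
[6] lift (-2,-6): star map gives -0.84451; window check -1.5 ≤ -0.84451 < -0.5 is true → IN Λ
[7] lift (3,-8): star map gives 4.54066; window check -1.5 ≤ 4.54066 < -0.5 is false → out
[8] lift (8,-2): star map gives 8.38516; window check -1.5 ≤ 8.38516 < -0.5 is false → out

3, 4, 6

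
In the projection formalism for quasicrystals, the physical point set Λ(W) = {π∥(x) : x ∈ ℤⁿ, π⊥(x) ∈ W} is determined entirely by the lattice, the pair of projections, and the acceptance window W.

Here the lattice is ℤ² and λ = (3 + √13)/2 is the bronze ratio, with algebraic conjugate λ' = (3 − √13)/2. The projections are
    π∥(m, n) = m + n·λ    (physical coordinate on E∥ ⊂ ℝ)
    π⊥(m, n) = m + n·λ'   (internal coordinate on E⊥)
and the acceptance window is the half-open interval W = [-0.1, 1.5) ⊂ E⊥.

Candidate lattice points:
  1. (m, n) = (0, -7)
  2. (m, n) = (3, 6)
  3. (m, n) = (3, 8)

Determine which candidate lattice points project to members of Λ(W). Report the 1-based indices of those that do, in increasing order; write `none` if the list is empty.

λ' = (3−√13)/2 ≈ -0.3028.
[1] lift (0,-7): star map gives 2.1194; window check -0.1 ≤ 2.1194 < 1.5 is false → out
[2] lift (3,6): star map gives 1.1833; window check -0.1 ≤ 1.1833 < 1.5 is true → IN Λ
[3] lift (3,8): star map gives 0.5778; window check -0.1 ≤ 0.5778 < 1.5 is true → IN Λ

2, 3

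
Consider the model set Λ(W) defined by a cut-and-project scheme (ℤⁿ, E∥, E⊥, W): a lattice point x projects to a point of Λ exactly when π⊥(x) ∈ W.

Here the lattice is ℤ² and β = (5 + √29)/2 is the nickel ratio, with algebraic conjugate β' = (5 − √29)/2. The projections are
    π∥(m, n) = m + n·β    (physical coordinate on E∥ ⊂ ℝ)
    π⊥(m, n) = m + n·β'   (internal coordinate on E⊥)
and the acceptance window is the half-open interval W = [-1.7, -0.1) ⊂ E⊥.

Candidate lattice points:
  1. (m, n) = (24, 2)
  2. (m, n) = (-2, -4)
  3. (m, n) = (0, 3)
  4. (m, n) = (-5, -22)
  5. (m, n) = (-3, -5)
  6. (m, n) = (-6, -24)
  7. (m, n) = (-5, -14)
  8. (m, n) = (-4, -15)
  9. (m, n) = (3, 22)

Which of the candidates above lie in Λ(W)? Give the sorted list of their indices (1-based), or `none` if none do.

2, 3, 4, 6, 8, 9

Numerically β ≈ 5.1926 and β' = −1/β ≈ -0.1926.
#1 (24,2): internal coord 24 + (2)·β' = +23.6148; +23.6148 ∉ [-1.7, -0.1) → out
#2 (-2,-4): internal coord -2 + (-4)·β' = -1.2297; -1.2297 ∈ [-1.7, -0.1) → IN Λ
#3 (0,3): internal coord 0 + (3)·β' = -0.5777; -0.5777 ∈ [-1.7, -0.1) → IN Λ
#4 (-5,-22): internal coord -5 + (-22)·β' = -0.7632; -0.7632 ∈ [-1.7, -0.1) → IN Λ
#5 (-3,-5): internal coord -3 + (-5)·β' = -2.0371; -2.0371 ∉ [-1.7, -0.1) → out
#6 (-6,-24): internal coord -6 + (-24)·β' = -1.3780; -1.3780 ∈ [-1.7, -0.1) → IN Λ
#7 (-5,-14): internal coord -5 + (-14)·β' = -2.3038; -2.3038 ∉ [-1.7, -0.1) → out
#8 (-4,-15): internal coord -4 + (-15)·β' = -1.1113; -1.1113 ∈ [-1.7, -0.1) → IN Λ
#9 (3,22): internal coord 3 + (22)·β' = -1.2368; -1.2368 ∈ [-1.7, -0.1) → IN Λ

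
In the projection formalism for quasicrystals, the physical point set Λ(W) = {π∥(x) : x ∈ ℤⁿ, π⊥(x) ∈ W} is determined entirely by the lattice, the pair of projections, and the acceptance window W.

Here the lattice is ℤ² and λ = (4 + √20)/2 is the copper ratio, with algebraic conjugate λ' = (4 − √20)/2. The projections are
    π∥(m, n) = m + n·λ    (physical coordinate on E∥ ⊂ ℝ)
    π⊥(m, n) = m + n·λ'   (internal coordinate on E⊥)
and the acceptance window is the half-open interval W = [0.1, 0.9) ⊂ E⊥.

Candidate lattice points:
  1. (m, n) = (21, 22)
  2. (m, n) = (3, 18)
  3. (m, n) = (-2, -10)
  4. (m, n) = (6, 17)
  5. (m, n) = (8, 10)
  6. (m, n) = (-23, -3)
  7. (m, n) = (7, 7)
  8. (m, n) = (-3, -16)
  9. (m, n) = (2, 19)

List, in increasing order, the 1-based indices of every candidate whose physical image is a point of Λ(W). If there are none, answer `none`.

3, 8

λ' = (4−√20)/2 ≈ -0.236068.
[1] lift (21,22): star map gives 15.806504; window check 0.1 ≤ 15.806504 < 0.9 is false → out
[2] lift (3,18): star map gives -1.249224; window check 0.1 ≤ -1.249224 < 0.9 is false → out
[3] lift (-2,-10): star map gives 0.360680; window check 0.1 ≤ 0.360680 < 0.9 is true → IN Λ
[4] lift (6,17): star map gives 1.986844; window check 0.1 ≤ 1.986844 < 0.9 is false → out
[5] lift (8,10): star map gives 5.639320; window check 0.1 ≤ 5.639320 < 0.9 is false → out
[6] lift (-23,-3): star map gives -22.291796; window check 0.1 ≤ -22.291796 < 0.9 is false → out
[7] lift (7,7): star map gives 5.347524; window check 0.1 ≤ 5.347524 < 0.9 is false → out
[8] lift (-3,-16): star map gives 0.777088; window check 0.1 ≤ 0.777088 < 0.9 is true → IN Λ
[9] lift (2,19): star map gives -2.485292; window check 0.1 ≤ -2.485292 < 0.9 is false → out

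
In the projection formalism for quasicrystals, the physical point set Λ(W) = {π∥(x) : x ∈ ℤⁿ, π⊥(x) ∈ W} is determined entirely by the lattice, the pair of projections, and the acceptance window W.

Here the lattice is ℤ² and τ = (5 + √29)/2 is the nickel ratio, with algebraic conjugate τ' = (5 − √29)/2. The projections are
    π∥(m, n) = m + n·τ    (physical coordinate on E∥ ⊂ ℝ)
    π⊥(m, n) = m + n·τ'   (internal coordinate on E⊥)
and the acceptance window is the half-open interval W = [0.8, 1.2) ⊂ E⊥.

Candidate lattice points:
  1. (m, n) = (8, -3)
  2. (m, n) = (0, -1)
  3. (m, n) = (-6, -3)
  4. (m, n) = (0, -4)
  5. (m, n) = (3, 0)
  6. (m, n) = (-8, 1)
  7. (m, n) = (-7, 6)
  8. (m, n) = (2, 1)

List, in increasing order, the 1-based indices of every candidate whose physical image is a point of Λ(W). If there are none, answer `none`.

none

τ' = (5−√29)/2 ≈ -0.1926.
#1 (8,-3): internal coord 8 + (-3)·τ' = +8.5777; +8.5777 ∉ [0.8, 1.2) → out
#2 (0,-1): internal coord 0 + (-1)·τ' = +0.1926; +0.1926 ∉ [0.8, 1.2) → out
#3 (-6,-3): internal coord -6 + (-3)·τ' = -5.4223; -5.4223 ∉ [0.8, 1.2) → out
#4 (0,-4): internal coord 0 + (-4)·τ' = +0.7703; +0.7703 ∉ [0.8, 1.2) → out
#5 (3,0): internal coord 3 + (0)·τ' = +3.0000; +3.0000 ∉ [0.8, 1.2) → out
#6 (-8,1): internal coord -8 + (1)·τ' = -8.1926; -8.1926 ∉ [0.8, 1.2) → out
#7 (-7,6): internal coord -7 + (6)·τ' = -8.1555; -8.1555 ∉ [0.8, 1.2) → out
#8 (2,1): internal coord 2 + (1)·τ' = +1.8074; +1.8074 ∉ [0.8, 1.2) → out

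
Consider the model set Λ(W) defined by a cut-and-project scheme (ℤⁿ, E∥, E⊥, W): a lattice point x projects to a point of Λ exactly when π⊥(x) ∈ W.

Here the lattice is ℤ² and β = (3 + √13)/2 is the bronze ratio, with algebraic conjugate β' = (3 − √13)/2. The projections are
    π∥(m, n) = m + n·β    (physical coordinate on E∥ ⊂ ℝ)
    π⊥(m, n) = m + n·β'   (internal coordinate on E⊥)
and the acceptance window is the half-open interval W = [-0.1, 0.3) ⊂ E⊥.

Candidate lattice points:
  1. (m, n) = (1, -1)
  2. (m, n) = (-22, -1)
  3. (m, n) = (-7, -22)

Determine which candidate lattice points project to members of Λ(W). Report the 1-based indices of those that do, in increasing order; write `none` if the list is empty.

none

β' = (3−√13)/2 ≈ -0.302776.
candidate 1: (m,n)=(1,-1) → π∥ = 1-1·β ≈ -2.302776, π⊥ = 1-1·β' ≈ 1.302776 ∉ [-0.1, 0.3) ⇒ out
candidate 2: (m,n)=(-22,-1) → π∥ = -22-1·β ≈ -25.302776, π⊥ = -22-1·β' ≈ -21.697224 ∉ [-0.1, 0.3) ⇒ out
candidate 3: (m,n)=(-7,-22) → π∥ = -7-22·β ≈ -79.661064, π⊥ = -7-22·β' ≈ -0.338936 ∉ [-0.1, 0.3) ⇒ out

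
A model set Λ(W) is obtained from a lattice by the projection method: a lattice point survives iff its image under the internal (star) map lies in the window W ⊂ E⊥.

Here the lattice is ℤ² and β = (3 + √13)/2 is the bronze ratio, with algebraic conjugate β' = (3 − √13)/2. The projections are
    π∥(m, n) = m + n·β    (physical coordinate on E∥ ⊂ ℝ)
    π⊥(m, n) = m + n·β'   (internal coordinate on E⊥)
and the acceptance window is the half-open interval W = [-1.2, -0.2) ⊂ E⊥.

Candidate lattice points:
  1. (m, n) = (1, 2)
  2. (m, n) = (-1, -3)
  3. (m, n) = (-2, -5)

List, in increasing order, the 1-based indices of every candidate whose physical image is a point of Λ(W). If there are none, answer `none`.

3

Numerically β ≈ 3.30278 and β' = −1/β ≈ -0.30278.
[1] lift (1,2): star map gives 0.39445; window check -1.2 ≤ 0.39445 < -0.2 is false → out
[2] lift (-1,-3): star map gives -0.09167; window check -1.2 ≤ -0.09167 < -0.2 is false → out
[3] lift (-2,-5): star map gives -0.48612; window check -1.2 ≤ -0.48612 < -0.2 is true → IN Λ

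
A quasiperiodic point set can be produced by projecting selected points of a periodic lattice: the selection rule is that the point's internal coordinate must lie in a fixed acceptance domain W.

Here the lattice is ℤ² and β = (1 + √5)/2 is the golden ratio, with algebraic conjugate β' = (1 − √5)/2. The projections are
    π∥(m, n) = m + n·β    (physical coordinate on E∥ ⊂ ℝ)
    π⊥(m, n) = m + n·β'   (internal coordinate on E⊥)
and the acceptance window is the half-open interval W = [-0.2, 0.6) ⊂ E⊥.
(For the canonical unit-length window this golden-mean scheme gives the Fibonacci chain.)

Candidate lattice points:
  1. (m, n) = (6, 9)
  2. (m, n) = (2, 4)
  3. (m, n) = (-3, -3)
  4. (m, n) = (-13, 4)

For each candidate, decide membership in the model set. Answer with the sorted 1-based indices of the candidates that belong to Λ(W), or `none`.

β' = (1−√5)/2 ≈ -0.6180.
#1 (6,9): internal coord 6 + (9)·β' = +0.4377; +0.4377 ∈ [-0.2, 0.6) → IN Λ
#2 (2,4): internal coord 2 + (4)·β' = -0.4721; -0.4721 ∉ [-0.2, 0.6) → out
#3 (-3,-3): internal coord -3 + (-3)·β' = -1.1459; -1.1459 ∉ [-0.2, 0.6) → out
#4 (-13,4): internal coord -13 + (4)·β' = -15.4721; -15.4721 ∉ [-0.2, 0.6) → out

1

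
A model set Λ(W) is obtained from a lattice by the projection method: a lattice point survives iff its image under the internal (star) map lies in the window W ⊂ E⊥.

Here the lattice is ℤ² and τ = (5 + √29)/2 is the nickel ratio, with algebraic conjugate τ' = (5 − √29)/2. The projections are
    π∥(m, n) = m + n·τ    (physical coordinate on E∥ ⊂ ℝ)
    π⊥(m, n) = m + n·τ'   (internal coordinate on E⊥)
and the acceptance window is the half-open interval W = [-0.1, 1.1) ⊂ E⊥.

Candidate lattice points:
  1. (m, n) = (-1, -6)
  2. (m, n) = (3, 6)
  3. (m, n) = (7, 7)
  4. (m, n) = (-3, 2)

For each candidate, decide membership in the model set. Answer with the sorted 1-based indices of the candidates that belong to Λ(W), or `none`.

Numerically τ ≈ 5.1926 and τ' = −1/τ ≈ -0.1926.
[1] lift (-1,-6): star map gives 0.1555; window check -0.1 ≤ 0.1555 < 1.1 is true → IN Λ
[2] lift (3,6): star map gives 1.8445; window check -0.1 ≤ 1.8445 < 1.1 is false → out
[3] lift (7,7): star map gives 5.6519; window check -0.1 ≤ 5.6519 < 1.1 is false → out
[4] lift (-3,2): star map gives -3.3852; window check -0.1 ≤ -3.3852 < 1.1 is false → out

1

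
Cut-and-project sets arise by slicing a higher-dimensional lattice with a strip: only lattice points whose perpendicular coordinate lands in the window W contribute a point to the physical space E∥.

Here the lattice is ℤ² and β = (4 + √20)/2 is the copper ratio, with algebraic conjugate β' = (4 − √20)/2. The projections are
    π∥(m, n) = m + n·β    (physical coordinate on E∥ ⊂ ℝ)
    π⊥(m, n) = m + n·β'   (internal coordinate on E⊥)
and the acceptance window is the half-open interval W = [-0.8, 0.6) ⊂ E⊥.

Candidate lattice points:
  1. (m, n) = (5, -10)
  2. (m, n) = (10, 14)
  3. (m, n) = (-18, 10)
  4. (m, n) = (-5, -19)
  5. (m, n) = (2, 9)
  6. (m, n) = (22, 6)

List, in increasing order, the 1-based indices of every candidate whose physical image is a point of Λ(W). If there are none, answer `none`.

4, 5

Numerically β ≈ 4.236068 and β' = −1/β ≈ -0.236068.
candidate 1: (m,n)=(5,-10) → π∥ = 5-10·β ≈ -37.360680, π⊥ = 5-10·β' ≈ 7.360680 ∉ [-0.8, 0.6) ⇒ out
candidate 2: (m,n)=(10,14) → π∥ = 10+14·β ≈ 69.304952, π⊥ = 10+14·β' ≈ 6.695048 ∉ [-0.8, 0.6) ⇒ out
candidate 3: (m,n)=(-18,10) → π∥ = -18+10·β ≈ 24.360680, π⊥ = -18+10·β' ≈ -20.360680 ∉ [-0.8, 0.6) ⇒ out
candidate 4: (m,n)=(-5,-19) → π∥ = -5-19·β ≈ -85.485292, π⊥ = -5-19·β' ≈ -0.514708 ∈ [-0.8, 0.6) ⇒ IN Λ
candidate 5: (m,n)=(2,9) → π∥ = 2+9·β ≈ 40.124612, π⊥ = 2+9·β' ≈ -0.124612 ∈ [-0.8, 0.6) ⇒ IN Λ
candidate 6: (m,n)=(22,6) → π∥ = 22+6·β ≈ 47.416408, π⊥ = 22+6·β' ≈ 20.583592 ∉ [-0.8, 0.6) ⇒ out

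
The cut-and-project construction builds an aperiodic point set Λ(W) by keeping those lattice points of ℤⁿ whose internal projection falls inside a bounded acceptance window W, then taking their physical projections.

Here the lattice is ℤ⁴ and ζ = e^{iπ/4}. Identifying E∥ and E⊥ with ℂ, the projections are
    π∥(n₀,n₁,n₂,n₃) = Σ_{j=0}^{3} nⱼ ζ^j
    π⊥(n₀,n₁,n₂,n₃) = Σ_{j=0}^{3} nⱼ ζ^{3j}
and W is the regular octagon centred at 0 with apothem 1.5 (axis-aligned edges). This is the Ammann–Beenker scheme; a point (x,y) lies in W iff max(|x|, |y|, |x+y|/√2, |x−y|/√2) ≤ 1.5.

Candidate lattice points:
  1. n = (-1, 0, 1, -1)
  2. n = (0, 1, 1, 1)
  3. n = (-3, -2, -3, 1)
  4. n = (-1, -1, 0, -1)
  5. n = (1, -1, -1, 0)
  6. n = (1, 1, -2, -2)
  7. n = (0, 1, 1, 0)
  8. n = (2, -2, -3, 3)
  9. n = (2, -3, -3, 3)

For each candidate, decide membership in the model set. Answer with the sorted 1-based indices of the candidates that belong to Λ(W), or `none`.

Internal map: ζ^{3j} for j=0..3 gives (1,0), (−√2/2,√2/2), (0,−1), (√2/2,√2/2).
candidate 1: n = (-1, 0, 1, -1) → π⊥ ≈ (-1.70711, -1.70711); max(|x|,|y|,|x±y|/√2) = 2.41421 > 1.5 ⇒ ∉ W
candidate 2: n = (0, 1, 1, 1) → π⊥ ≈ (+0.00000, +0.41421); max(|x|,|y|,|x±y|/√2) = 0.41421 ≤ 1.5 ⇒ ∈ W
candidate 3: n = (-3, -2, -3, 1) → π⊥ ≈ (-0.87868, +2.29289); max(|x|,|y|,|x±y|/√2) = 2.29289 > 1.5 ⇒ ∉ W
candidate 4: n = (-1, -1, 0, -1) → π⊥ ≈ (-1.00000, -1.41421); max(|x|,|y|,|x±y|/√2) = 1.70711 > 1.5 ⇒ ∉ W
candidate 5: n = (1, -1, -1, 0) → π⊥ ≈ (+1.70711, +0.29289); max(|x|,|y|,|x±y|/√2) = 1.70711 > 1.5 ⇒ ∉ W
candidate 6: n = (1, 1, -2, -2) → π⊥ ≈ (-1.12132, +1.29289); max(|x|,|y|,|x±y|/√2) = 1.70711 > 1.5 ⇒ ∉ W
candidate 7: n = (0, 1, 1, 0) → π⊥ ≈ (-0.70711, -0.29289); max(|x|,|y|,|x±y|/√2) = 0.70711 ≤ 1.5 ⇒ ∈ W
candidate 8: n = (2, -2, -3, 3) → π⊥ ≈ (+5.53553, +3.70711); max(|x|,|y|,|x±y|/√2) = 6.53553 > 1.5 ⇒ ∉ W
candidate 9: n = (2, -3, -3, 3) → π⊥ ≈ (+6.24264, +3.00000); max(|x|,|y|,|x±y|/√2) = 6.53553 > 1.5 ⇒ ∉ W

2, 7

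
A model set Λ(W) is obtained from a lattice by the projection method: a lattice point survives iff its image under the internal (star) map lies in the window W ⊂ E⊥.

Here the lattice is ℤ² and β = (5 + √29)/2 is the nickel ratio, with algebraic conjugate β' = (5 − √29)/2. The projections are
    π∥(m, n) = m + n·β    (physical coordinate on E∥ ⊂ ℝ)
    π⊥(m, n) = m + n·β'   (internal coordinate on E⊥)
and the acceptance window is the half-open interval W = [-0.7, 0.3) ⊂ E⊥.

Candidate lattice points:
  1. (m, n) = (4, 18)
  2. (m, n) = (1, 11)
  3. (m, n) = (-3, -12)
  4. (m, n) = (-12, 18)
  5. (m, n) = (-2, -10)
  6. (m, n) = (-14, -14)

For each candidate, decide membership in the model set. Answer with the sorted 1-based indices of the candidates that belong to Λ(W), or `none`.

3, 5

Numerically β ≈ 5.192582 and β' = −1/β ≈ -0.192582.
[1] lift (4,18): star map gives 0.533517; window check -0.7 ≤ 0.533517 < 0.3 is false → out
[2] lift (1,11): star map gives -1.118406; window check -0.7 ≤ -1.118406 < 0.3 is false → out
[3] lift (-3,-12): star map gives -0.689011; window check -0.7 ≤ -0.689011 < 0.3 is true → IN Λ
[4] lift (-12,18): star map gives -15.466483; window check -0.7 ≤ -15.466483 < 0.3 is false → out
[5] lift (-2,-10): star map gives -0.074176; window check -0.7 ≤ -0.074176 < 0.3 is true → IN Λ
[6] lift (-14,-14): star map gives -11.303846; window check -0.7 ≤ -11.303846 < 0.3 is false → out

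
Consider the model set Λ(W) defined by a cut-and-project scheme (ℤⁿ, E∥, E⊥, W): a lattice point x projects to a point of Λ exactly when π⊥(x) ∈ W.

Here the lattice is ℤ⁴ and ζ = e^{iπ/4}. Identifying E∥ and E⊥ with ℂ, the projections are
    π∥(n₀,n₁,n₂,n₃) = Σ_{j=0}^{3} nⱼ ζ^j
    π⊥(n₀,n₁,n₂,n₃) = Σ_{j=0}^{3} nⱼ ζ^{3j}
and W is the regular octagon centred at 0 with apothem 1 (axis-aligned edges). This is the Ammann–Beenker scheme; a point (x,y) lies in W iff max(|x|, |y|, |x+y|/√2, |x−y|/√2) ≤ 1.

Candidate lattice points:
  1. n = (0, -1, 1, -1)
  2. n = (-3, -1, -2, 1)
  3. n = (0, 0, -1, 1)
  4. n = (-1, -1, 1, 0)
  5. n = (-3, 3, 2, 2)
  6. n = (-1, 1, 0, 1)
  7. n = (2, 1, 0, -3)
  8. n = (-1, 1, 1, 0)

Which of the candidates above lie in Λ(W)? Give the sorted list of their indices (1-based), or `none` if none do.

Internal map: ζ^{3j} for j=0..3 gives (1,0), (−√2/2,√2/2), (0,−1), (√2/2,√2/2).
candidate 1: n = (0, -1, 1, -1) → π⊥ ≈ (+0.00000, -2.41421); max(|x|,|y|,|x±y|/√2) = 2.41421 > 1 ⇒ ∉ W
candidate 2: n = (-3, -1, -2, 1) → π⊥ ≈ (-1.58579, +2.00000); max(|x|,|y|,|x±y|/√2) = 2.53553 > 1 ⇒ ∉ W
candidate 3: n = (0, 0, -1, 1) → π⊥ ≈ (+0.70711, +1.70711); max(|x|,|y|,|x±y|/√2) = 1.70711 > 1 ⇒ ∉ W
candidate 4: n = (-1, -1, 1, 0) → π⊥ ≈ (-0.29289, -1.70711); max(|x|,|y|,|x±y|/√2) = 1.70711 > 1 ⇒ ∉ W
candidate 5: n = (-3, 3, 2, 2) → π⊥ ≈ (-3.70711, +1.53553); max(|x|,|y|,|x±y|/√2) = 3.70711 > 1 ⇒ ∉ W
candidate 6: n = (-1, 1, 0, 1) → π⊥ ≈ (-1.00000, +1.41421); max(|x|,|y|,|x±y|/√2) = 1.70711 > 1 ⇒ ∉ W
candidate 7: n = (2, 1, 0, -3) → π⊥ ≈ (-0.82843, -1.41421); max(|x|,|y|,|x±y|/√2) = 1.58579 > 1 ⇒ ∉ W
candidate 8: n = (-1, 1, 1, 0) → π⊥ ≈ (-1.70711, -0.29289); max(|x|,|y|,|x±y|/√2) = 1.70711 > 1 ⇒ ∉ W

none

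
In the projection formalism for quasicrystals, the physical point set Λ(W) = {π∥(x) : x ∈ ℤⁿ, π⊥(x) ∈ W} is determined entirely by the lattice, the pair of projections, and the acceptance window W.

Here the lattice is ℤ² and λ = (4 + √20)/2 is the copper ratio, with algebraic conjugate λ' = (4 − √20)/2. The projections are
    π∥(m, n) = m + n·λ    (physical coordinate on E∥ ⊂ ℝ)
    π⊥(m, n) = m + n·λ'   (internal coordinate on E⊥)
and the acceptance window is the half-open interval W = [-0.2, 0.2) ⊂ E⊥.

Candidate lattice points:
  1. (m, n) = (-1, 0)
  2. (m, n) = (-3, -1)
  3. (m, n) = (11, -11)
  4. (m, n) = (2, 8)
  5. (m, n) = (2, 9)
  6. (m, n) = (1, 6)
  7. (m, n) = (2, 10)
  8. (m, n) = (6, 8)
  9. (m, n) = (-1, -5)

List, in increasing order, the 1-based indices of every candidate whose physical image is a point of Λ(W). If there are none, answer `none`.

4, 5, 9

Numerically λ ≈ 4.236068 and λ' = −1/λ ≈ -0.236068.
candidate 1: (m,n)=(-1,0) → π∥ = -1+0·λ ≈ -1.000000, π⊥ = -1+0·λ' ≈ -1.000000 ∉ [-0.2, 0.2) ⇒ out
candidate 2: (m,n)=(-3,-1) → π∥ = -3-1·λ ≈ -7.236068, π⊥ = -3-1·λ' ≈ -2.763932 ∉ [-0.2, 0.2) ⇒ out
candidate 3: (m,n)=(11,-11) → π∥ = 11-11·λ ≈ -35.596748, π⊥ = 11-11·λ' ≈ 13.596748 ∉ [-0.2, 0.2) ⇒ out
candidate 4: (m,n)=(2,8) → π∥ = 2+8·λ ≈ 35.888544, π⊥ = 2+8·λ' ≈ 0.111456 ∈ [-0.2, 0.2) ⇒ IN Λ
candidate 5: (m,n)=(2,9) → π∥ = 2+9·λ ≈ 40.124612, π⊥ = 2+9·λ' ≈ -0.124612 ∈ [-0.2, 0.2) ⇒ IN Λ
candidate 6: (m,n)=(1,6) → π∥ = 1+6·λ ≈ 26.416408, π⊥ = 1+6·λ' ≈ -0.416408 ∉ [-0.2, 0.2) ⇒ out
candidate 7: (m,n)=(2,10) → π∥ = 2+10·λ ≈ 44.360680, π⊥ = 2+10·λ' ≈ -0.360680 ∉ [-0.2, 0.2) ⇒ out
candidate 8: (m,n)=(6,8) → π∥ = 6+8·λ ≈ 39.888544, π⊥ = 6+8·λ' ≈ 4.111456 ∉ [-0.2, 0.2) ⇒ out
candidate 9: (m,n)=(-1,-5) → π∥ = -1-5·λ ≈ -22.180340, π⊥ = -1-5·λ' ≈ 0.180340 ∈ [-0.2, 0.2) ⇒ IN Λ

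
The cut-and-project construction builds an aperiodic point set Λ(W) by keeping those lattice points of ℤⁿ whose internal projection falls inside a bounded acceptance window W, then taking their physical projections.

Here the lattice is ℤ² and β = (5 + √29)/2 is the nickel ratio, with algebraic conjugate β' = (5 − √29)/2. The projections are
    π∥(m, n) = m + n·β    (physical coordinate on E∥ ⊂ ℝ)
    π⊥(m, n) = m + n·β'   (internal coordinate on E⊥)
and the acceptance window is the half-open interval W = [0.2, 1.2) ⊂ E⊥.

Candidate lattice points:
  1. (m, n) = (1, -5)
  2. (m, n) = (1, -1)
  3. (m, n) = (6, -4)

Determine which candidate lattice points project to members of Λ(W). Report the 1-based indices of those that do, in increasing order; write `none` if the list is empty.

Numerically β ≈ 5.192582 and β' = −1/β ≈ -0.192582.
#1 (1,-5): internal coord 1 + (-5)·β' = +1.962912; +1.962912 ∉ [0.2, 1.2) → out
#2 (1,-1): internal coord 1 + (-1)·β' = +1.192582; +1.192582 ∈ [0.2, 1.2) → IN Λ
#3 (6,-4): internal coord 6 + (-4)·β' = +6.770330; +6.770330 ∉ [0.2, 1.2) → out

2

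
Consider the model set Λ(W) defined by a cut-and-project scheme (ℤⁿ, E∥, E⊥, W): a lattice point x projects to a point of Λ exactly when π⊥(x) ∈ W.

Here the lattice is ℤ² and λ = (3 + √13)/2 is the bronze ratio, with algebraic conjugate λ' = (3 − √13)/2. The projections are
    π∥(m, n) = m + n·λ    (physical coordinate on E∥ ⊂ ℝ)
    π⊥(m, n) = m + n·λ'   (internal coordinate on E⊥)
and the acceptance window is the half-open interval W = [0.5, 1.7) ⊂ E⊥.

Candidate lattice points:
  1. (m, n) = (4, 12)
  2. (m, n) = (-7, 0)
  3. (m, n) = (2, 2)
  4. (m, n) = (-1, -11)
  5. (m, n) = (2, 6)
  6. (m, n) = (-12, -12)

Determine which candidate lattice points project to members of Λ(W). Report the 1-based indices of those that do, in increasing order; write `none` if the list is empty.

Numerically λ ≈ 3.30278 and λ' = −1/λ ≈ -0.30278.
candidate 1: (m,n)=(4,12) → π∥ = 4+12·λ ≈ 43.63331, π⊥ = 4+12·λ' ≈ 0.36669 ∉ [0.5, 1.7) ⇒ out
candidate 2: (m,n)=(-7,0) → π∥ = -7+0·λ ≈ -7.00000, π⊥ = -7+0·λ' ≈ -7.00000 ∉ [0.5, 1.7) ⇒ out
candidate 3: (m,n)=(2,2) → π∥ = 2+2·λ ≈ 8.60555, π⊥ = 2+2·λ' ≈ 1.39445 ∈ [0.5, 1.7) ⇒ IN Λ
candidate 4: (m,n)=(-1,-11) → π∥ = -1-11·λ ≈ -37.33053, π⊥ = -1-11·λ' ≈ 2.33053 ∉ [0.5, 1.7) ⇒ out
candidate 5: (m,n)=(2,6) → π∥ = 2+6·λ ≈ 21.81665, π⊥ = 2+6·λ' ≈ 0.18335 ∉ [0.5, 1.7) ⇒ out
candidate 6: (m,n)=(-12,-12) → π∥ = -12-12·λ ≈ -51.63331, π⊥ = -12-12·λ' ≈ -8.36669 ∉ [0.5, 1.7) ⇒ out

3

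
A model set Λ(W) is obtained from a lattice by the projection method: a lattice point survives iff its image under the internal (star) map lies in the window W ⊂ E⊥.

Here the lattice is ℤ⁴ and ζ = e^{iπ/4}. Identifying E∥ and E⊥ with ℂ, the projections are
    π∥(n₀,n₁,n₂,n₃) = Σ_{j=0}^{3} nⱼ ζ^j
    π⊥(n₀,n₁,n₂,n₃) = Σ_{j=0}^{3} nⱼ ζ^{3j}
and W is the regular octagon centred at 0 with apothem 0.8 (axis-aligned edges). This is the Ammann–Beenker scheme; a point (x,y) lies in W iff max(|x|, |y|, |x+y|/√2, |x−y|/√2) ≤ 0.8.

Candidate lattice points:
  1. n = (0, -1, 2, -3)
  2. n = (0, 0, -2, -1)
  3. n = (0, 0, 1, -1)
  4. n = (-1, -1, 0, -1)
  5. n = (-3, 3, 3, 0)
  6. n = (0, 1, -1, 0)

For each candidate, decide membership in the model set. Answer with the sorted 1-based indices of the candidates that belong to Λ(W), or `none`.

none

Internal map: ζ^{3j} for j=0..3 gives (1,0), (−√2/2,√2/2), (0,−1), (√2/2,√2/2).
candidate 1: n = (0, -1, 2, -3) → π⊥ ≈ (-1.41421, -4.82843); max(|x|,|y|,|x±y|/√2) = 4.82843 > 0.8 ⇒ ∉ W
candidate 2: n = (0, 0, -2, -1) → π⊥ ≈ (-0.70711, +1.29289); max(|x|,|y|,|x±y|/√2) = 1.41421 > 0.8 ⇒ ∉ W
candidate 3: n = (0, 0, 1, -1) → π⊥ ≈ (-0.70711, -1.70711); max(|x|,|y|,|x±y|/√2) = 1.70711 > 0.8 ⇒ ∉ W
candidate 4: n = (-1, -1, 0, -1) → π⊥ ≈ (-1.00000, -1.41421); max(|x|,|y|,|x±y|/√2) = 1.70711 > 0.8 ⇒ ∉ W
candidate 5: n = (-3, 3, 3, 0) → π⊥ ≈ (-5.12132, -0.87868); max(|x|,|y|,|x±y|/√2) = 5.12132 > 0.8 ⇒ ∉ W
candidate 6: n = (0, 1, -1, 0) → π⊥ ≈ (-0.70711, +1.70711); max(|x|,|y|,|x±y|/√2) = 1.70711 > 0.8 ⇒ ∉ W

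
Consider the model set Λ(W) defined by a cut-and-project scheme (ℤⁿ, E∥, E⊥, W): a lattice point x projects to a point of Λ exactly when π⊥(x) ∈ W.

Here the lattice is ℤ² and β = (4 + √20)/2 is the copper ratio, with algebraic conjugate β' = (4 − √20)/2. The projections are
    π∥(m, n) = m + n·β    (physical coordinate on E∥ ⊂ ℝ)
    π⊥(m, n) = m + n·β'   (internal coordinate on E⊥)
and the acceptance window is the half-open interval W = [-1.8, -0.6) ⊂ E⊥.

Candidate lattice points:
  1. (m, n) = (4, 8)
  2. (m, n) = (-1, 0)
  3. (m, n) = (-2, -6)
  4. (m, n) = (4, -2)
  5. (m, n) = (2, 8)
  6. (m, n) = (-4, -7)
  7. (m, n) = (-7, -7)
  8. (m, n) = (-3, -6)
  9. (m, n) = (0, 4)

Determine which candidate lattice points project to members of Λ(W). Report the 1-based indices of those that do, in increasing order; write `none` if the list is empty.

Numerically β ≈ 4.2361 and β' = −1/β ≈ -0.2361.
#1 (4,8): internal coord 4 + (8)·β' = +2.1115; +2.1115 ∉ [-1.8, -0.6) → out
#2 (-1,0): internal coord -1 + (0)·β' = -1.0000; -1.0000 ∈ [-1.8, -0.6) → IN Λ
#3 (-2,-6): internal coord -2 + (-6)·β' = -0.5836; -0.5836 ∉ [-1.8, -0.6) → out
#4 (4,-2): internal coord 4 + (-2)·β' = +4.4721; +4.4721 ∉ [-1.8, -0.6) → out
#5 (2,8): internal coord 2 + (8)·β' = +0.1115; +0.1115 ∉ [-1.8, -0.6) → out
#6 (-4,-7): internal coord -4 + (-7)·β' = -2.3475; -2.3475 ∉ [-1.8, -0.6) → out
#7 (-7,-7): internal coord -7 + (-7)·β' = -5.3475; -5.3475 ∉ [-1.8, -0.6) → out
#8 (-3,-6): internal coord -3 + (-6)·β' = -1.5836; -1.5836 ∈ [-1.8, -0.6) → IN Λ
#9 (0,4): internal coord 0 + (4)·β' = -0.9443; -0.9443 ∈ [-1.8, -0.6) → IN Λ

2, 8, 9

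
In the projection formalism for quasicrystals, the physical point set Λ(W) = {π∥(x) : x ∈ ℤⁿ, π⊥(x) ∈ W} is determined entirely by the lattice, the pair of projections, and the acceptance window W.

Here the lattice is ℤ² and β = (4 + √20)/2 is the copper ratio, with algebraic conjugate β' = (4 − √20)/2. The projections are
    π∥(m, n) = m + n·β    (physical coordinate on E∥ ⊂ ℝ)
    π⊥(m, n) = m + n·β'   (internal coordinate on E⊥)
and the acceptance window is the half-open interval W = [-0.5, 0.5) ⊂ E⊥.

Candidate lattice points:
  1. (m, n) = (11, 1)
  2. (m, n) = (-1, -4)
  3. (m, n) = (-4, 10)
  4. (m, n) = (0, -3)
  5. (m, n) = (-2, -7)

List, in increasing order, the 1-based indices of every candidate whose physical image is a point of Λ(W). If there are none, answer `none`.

β' = (4−√20)/2 ≈ -0.23607.
[1] lift (11,1): star map gives 10.76393; window check -0.5 ≤ 10.76393 < 0.5 is false → out
[2] lift (-1,-4): star map gives -0.05573; window check -0.5 ≤ -0.05573 < 0.5 is true → IN Λ
[3] lift (-4,10): star map gives -6.36068; window check -0.5 ≤ -6.36068 < 0.5 is false → out
[4] lift (0,-3): star map gives 0.70820; window check -0.5 ≤ 0.70820 < 0.5 is false → out
[5] lift (-2,-7): star map gives -0.34752; window check -0.5 ≤ -0.34752 < 0.5 is true → IN Λ

2, 5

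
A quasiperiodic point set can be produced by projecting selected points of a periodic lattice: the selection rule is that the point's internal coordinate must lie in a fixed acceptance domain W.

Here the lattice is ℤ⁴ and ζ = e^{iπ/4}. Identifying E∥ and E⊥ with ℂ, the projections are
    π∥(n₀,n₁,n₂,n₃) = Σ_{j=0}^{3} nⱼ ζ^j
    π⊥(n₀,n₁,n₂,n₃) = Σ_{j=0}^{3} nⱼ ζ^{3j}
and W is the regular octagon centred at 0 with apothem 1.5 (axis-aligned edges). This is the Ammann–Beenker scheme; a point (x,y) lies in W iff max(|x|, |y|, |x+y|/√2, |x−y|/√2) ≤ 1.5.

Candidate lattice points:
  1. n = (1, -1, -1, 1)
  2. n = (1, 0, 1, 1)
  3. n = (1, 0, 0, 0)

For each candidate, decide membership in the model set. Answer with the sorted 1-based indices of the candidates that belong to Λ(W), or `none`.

π⊥(n) = n₀ + n₁ζ³ + n₂ζ⁶ + n₃ζ⁹ where ζ = e^{iπ/4}.
#1 (1, -1, -1, 1): internal (2.414214, 1.000000); octagon support 2.414214 vs apothem 1.5 → ∉ W
#2 (1, 0, 1, 1): internal (1.707107, -0.292893); octagon support 1.707107 vs apothem 1.5 → ∉ W
#3 (1, 0, 0, 0): internal (1.000000, 0.000000); octagon support 1.000000 vs apothem 1.5 → ∈ W

3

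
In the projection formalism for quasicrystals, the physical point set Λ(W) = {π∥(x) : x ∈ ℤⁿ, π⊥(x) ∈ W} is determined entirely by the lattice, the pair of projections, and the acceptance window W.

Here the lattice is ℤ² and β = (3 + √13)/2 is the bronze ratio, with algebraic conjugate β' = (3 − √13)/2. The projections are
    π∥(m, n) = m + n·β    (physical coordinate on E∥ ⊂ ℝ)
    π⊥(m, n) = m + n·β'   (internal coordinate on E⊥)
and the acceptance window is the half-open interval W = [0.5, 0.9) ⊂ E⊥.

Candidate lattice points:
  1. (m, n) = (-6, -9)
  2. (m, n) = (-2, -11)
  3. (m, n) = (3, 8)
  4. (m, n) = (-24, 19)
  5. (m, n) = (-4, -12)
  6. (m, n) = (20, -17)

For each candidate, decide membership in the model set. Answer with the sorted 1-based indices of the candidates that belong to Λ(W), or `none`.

β' = (3−√13)/2 ≈ -0.30278.
#1 (-6,-9): internal coord -6 + (-9)·β' = -3.27502; -3.27502 ∉ [0.5, 0.9) → out
#2 (-2,-11): internal coord -2 + (-11)·β' = +1.33053; +1.33053 ∉ [0.5, 0.9) → out
#3 (3,8): internal coord 3 + (8)·β' = +0.57779; +0.57779 ∈ [0.5, 0.9) → IN Λ
#4 (-24,19): internal coord -24 + (19)·β' = -29.75274; -29.75274 ∉ [0.5, 0.9) → out
#5 (-4,-12): internal coord -4 + (-12)·β' = -0.36669; -0.36669 ∉ [0.5, 0.9) → out
#6 (20,-17): internal coord 20 + (-17)·β' = +25.14719; +25.14719 ∉ [0.5, 0.9) → out

3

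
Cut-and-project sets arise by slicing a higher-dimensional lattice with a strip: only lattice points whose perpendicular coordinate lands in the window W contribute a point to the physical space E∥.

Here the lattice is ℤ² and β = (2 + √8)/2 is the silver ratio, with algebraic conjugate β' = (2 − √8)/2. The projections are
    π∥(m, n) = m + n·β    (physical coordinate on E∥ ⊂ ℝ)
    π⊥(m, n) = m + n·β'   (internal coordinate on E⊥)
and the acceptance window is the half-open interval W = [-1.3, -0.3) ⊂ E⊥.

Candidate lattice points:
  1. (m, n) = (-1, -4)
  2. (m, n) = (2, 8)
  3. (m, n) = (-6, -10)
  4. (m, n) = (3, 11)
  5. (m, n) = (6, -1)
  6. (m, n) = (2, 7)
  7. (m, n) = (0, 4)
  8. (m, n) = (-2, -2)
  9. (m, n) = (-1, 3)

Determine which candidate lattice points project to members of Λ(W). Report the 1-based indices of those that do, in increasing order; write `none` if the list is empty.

Compute β' = (2−√8)/2 = -0.41421, so π⊥(m,n) = m -0.41421·n.
candidate 1: (m,n)=(-1,-4) → π∥ = -1-4·β ≈ -10.65685, π⊥ = -1-4·β' ≈ 0.65685 ∉ [-1.3, -0.3) ⇒ out
candidate 2: (m,n)=(2,8) → π∥ = 2+8·β ≈ 21.31371, π⊥ = 2+8·β' ≈ -1.31371 ∉ [-1.3, -0.3) ⇒ out
candidate 3: (m,n)=(-6,-10) → π∥ = -6-10·β ≈ -30.14214, π⊥ = -6-10·β' ≈ -1.85786 ∉ [-1.3, -0.3) ⇒ out
candidate 4: (m,n)=(3,11) → π∥ = 3+11·β ≈ 29.55635, π⊥ = 3+11·β' ≈ -1.55635 ∉ [-1.3, -0.3) ⇒ out
candidate 5: (m,n)=(6,-1) → π∥ = 6-1·β ≈ 3.58579, π⊥ = 6-1·β' ≈ 6.41421 ∉ [-1.3, -0.3) ⇒ out
candidate 6: (m,n)=(2,7) → π∥ = 2+7·β ≈ 18.89949, π⊥ = 2+7·β' ≈ -0.89949 ∈ [-1.3, -0.3) ⇒ IN Λ
candidate 7: (m,n)=(0,4) → π∥ = 0+4·β ≈ 9.65685, π⊥ = 0+4·β' ≈ -1.65685 ∉ [-1.3, -0.3) ⇒ out
candidate 8: (m,n)=(-2,-2) → π∥ = -2-2·β ≈ -6.82843, π⊥ = -2-2·β' ≈ -1.17157 ∈ [-1.3, -0.3) ⇒ IN Λ
candidate 9: (m,n)=(-1,3) → π∥ = -1+3·β ≈ 6.24264, π⊥ = -1+3·β' ≈ -2.24264 ∉ [-1.3, -0.3) ⇒ out

6, 8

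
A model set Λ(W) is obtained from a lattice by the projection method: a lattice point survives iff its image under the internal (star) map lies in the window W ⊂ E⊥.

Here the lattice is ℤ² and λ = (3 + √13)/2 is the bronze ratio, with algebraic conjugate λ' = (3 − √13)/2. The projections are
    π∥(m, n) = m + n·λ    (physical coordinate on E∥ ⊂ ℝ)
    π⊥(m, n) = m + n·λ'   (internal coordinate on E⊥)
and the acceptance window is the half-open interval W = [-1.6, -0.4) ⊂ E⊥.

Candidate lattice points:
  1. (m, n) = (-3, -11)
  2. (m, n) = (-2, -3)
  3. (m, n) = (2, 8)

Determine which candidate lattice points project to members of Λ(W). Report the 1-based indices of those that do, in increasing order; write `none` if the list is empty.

Compute λ' = (3−√13)/2 = -0.302776, so π⊥(m,n) = m -0.302776·n.
[1] lift (-3,-11): star map gives 0.330532; window check -1.6 ≤ 0.330532 < -0.4 is false → out
[2] lift (-2,-3): star map gives -1.091673; window check -1.6 ≤ -1.091673 < -0.4 is true → IN Λ
[3] lift (2,8): star map gives -0.422205; window check -1.6 ≤ -0.422205 < -0.4 is true → IN Λ

2, 3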